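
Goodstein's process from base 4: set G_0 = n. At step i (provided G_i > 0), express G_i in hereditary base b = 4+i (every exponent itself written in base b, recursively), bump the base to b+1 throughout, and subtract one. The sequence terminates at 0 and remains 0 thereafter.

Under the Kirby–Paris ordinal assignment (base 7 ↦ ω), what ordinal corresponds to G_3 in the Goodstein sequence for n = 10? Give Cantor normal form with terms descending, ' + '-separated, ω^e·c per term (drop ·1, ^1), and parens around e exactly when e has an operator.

base 4: 10 = 2·4 + 2; at 5: 2·5 + 2 = 12; next = 11
base 5: 11 = 2·5 + 1; at 6: 2·6 + 1 = 13; next = 12
base 6: 12 = 2·6; at 7: 2·7 = 14; next = 13

ω + 6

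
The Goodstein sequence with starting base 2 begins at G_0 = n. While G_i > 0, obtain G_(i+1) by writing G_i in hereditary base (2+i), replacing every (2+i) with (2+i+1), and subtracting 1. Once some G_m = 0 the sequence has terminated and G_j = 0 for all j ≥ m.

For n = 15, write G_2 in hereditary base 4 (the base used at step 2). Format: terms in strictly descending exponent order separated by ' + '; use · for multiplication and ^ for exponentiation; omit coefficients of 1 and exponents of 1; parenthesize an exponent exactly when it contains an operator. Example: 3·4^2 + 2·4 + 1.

4^(4 + 1) + 4^4 + 3

[0] 15 ≡ 2^(2 + 1) + 2^2 + 2 + 1 (base 2). Lift 3: 112. −1: 111.
[1] 111 ≡ 3^(3 + 1) + 3^3 + 3 (base 3). Lift 4: 1284. −1: 1283.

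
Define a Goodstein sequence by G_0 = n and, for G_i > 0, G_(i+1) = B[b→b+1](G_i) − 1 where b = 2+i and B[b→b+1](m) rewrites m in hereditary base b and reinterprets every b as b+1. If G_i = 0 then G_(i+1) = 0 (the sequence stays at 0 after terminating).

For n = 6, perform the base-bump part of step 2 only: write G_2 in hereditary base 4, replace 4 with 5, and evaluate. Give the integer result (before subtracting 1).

3126

step 0: 6 = 2^2 + 2; sub 3 for 2: 3^3 + 3; = 30; G_1 = 30−1 = 29
step 1: 29 = 3^3 + 2; sub 4 for 3: 4^4 + 2; = 258; G_2 = 258−1 = 257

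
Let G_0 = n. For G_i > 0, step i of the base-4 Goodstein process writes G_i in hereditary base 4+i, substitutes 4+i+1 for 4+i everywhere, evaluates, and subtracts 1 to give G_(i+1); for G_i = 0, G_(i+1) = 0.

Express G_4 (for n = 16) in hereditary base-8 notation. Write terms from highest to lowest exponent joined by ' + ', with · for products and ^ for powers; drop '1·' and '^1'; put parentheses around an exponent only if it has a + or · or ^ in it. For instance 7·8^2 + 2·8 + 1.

4·8 + 1

G_0=16  [base 4] 4^2  →[4↦5]→  5^2 = 25  −1 ⇒ G_1=24
G_1=24  [base 5] 4·5 + 4  →[5↦6]→  4·6 + 4 = 28  −1 ⇒ G_2=27
G_2=27  [base 6] 4·6 + 3  →[6↦7]→  4·7 + 3 = 31  −1 ⇒ G_3=30
G_3=30  [base 7] 4·7 + 2  →[7↦8]→  4·8 + 2 = 34  −1 ⇒ G_4=33
G_4=33  [base 8] 4·8 + 1  →[8↦9]→  4·9 + 1 = 37  −1 ⇒ G_5=36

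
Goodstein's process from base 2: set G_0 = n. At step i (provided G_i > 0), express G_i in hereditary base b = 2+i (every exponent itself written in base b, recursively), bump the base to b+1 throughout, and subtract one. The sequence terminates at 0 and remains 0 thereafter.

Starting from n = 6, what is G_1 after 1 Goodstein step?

base 2: 6 = 2^2 + 2; at 3: 3^3 + 3 = 30; next = 29
base 3: 29 = 3^3 + 2; at 4: 4^4 + 2 = 258; next = 257

29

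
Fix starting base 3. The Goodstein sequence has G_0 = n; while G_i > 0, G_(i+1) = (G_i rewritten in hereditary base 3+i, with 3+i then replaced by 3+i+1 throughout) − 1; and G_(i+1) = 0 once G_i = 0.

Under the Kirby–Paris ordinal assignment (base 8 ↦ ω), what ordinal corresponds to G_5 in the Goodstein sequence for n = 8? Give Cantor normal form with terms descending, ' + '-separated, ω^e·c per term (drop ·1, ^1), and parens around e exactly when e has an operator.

ω + 3

step 0: 8 = 2·3 + 2; sub 4 for 3: 2·4 + 2; = 10; G_1 = 10−1 = 9
step 1: 9 = 2·4 + 1; sub 5 for 4: 2·5 + 1; = 11; G_2 = 11−1 = 10
step 2: 10 = 2·5; sub 6 for 5: 2·6; = 12; G_3 = 12−1 = 11
step 3: 11 = 6 + 5; sub 7 for 6: 7 + 5; = 12; G_4 = 12−1 = 11
step 4: 11 = 7 + 4; sub 8 for 7: 8 + 4; = 12; G_5 = 12−1 = 11
step 5: 11 = 8 + 3; sub 9 for 8: 9 + 3; = 12; G_6 = 12−1 = 11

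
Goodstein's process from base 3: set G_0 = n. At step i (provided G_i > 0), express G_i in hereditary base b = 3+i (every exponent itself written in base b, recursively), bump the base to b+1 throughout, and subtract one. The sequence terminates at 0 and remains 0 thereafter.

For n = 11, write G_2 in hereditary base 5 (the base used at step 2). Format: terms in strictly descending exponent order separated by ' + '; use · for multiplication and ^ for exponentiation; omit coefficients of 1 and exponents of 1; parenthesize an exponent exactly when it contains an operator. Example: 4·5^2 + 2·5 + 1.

5^2

G_0 = 11. HB_3(11) = 3^2 + 2. Bump = 18. G_1 = 17.
G_1 = 17. HB_4(17) = 4^2 + 1. Bump = 26. G_2 = 25.
G_2 = 25. HB_5(25) = 5^2. Bump = 36. G_3 = 35.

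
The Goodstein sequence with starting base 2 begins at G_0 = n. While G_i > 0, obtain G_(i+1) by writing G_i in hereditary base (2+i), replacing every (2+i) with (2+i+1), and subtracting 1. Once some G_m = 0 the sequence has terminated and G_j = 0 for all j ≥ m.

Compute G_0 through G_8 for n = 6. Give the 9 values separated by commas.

6, 29, 257, 3125, 46655, 98039, 187243, 332147, 555551

(0) 6|_2 = 2^2 + 2 ↦ 3^3 + 3|_3 = 30 ⇒ 29
(1) 29|_3 = 3^3 + 2 ↦ 4^4 + 2|_4 = 258 ⇒ 257
(2) 257|_4 = 4^4 + 1 ↦ 5^5 + 1|_5 = 3126 ⇒ 3125
(3) 3125|_5 = 5^5 ↦ 6^6|_6 = 46656 ⇒ 46655
(4) 46655|_6 = 5·6^5 + 5·6^4 + 5·6^3 + 5·6^2 + 5·6 + 5 ↦ 5·7^5 + 5·7^4 + 5·7^3 + 5·7^2 + 5·7 + 5|_7 = 98040 ⇒ 98039
(5) 98039|_7 = 5·7^5 + 5·7^4 + 5·7^3 + 5·7^2 + 5·7 + 4 ↦ 5·8^5 + 5·8^4 + 5·8^3 + 5·8^2 + 5·8 + 4|_8 = 187244 ⇒ 187243
(6) 187243|_8 = 5·8^5 + 5·8^4 + 5·8^3 + 5·8^2 + 5·8 + 3 ↦ 5·9^5 + 5·9^4 + 5·9^3 + 5·9^2 + 5·9 + 3|_9 = 332148 ⇒ 332147
(7) 332147|_9 = 5·9^5 + 5·9^4 + 5·9^3 + 5·9^2 + 5·9 + 2 ↦ 5·10^5 + 5·10^4 + 5·10^3 + 5·10^2 + 5·10 + 2|_10 = 555552 ⇒ 555551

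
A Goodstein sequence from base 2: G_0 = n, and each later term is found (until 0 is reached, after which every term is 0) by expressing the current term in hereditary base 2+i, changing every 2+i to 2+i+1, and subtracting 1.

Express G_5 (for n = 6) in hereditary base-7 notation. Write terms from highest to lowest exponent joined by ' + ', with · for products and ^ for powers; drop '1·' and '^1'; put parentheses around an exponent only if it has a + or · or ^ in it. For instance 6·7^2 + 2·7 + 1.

step 0: 6 = 2^2 + 2; sub 3 for 2: 3^3 + 3; = 30; G_1 = 30−1 = 29
step 1: 29 = 3^3 + 2; sub 4 for 3: 4^4 + 2; = 258; G_2 = 258−1 = 257
step 2: 257 = 4^4 + 1; sub 5 for 4: 5^5 + 1; = 3126; G_3 = 3126−1 = 3125
step 3: 3125 = 5^5; sub 6 for 5: 6^6; = 46656; G_4 = 46656−1 = 46655
step 4: 46655 = 5·6^5 + 5·6^4 + 5·6^3 + 5·6^2 + 5·6 + 5; sub 7 for 6: 5·7^5 + 5·7^4 + 5·7^3 + 5·7^2 + 5·7 + 5; = 98040; G_5 = 98040−1 = 98039
step 5: 98039 = 5·7^5 + 5·7^4 + 5·7^3 + 5·7^2 + 5·7 + 4; sub 8 for 7: 5·8^5 + 5·8^4 + 5·8^3 + 5·8^2 + 5·8 + 4; = 187244; G_6 = 187244−1 = 187243

5·7^5 + 5·7^4 + 5·7^3 + 5·7^2 + 5·7 + 4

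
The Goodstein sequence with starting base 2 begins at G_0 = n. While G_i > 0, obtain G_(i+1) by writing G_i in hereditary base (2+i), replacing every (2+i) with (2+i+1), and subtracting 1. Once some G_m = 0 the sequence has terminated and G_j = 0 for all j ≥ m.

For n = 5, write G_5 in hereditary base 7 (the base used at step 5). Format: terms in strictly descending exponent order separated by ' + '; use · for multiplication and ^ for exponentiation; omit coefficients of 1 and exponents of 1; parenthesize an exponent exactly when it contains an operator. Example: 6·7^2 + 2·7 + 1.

G_0=5  [base 2] 2^2 + 1  →[2↦3]→  3^3 + 1 = 28  −1 ⇒ G_1=27
G_1=27  [base 3] 3^3  →[3↦4]→  4^4 = 256  −1 ⇒ G_2=255
G_2=255  [base 4] 3·4^3 + 3·4^2 + 3·4 + 3  →[4↦5]→  3·5^3 + 3·5^2 + 3·5 + 3 = 468  −1 ⇒ G_3=467
G_3=467  [base 5] 3·5^3 + 3·5^2 + 3·5 + 2  →[5↦6]→  3·6^3 + 3·6^2 + 3·6 + 2 = 776  −1 ⇒ G_4=775
G_4=775  [base 6] 3·6^3 + 3·6^2 + 3·6 + 1  →[6↦7]→  3·7^3 + 3·7^2 + 3·7 + 1 = 1198  −1 ⇒ G_5=1197
G_5=1197  [base 7] 3·7^3 + 3·7^2 + 3·7  →[7↦8]→  3·8^3 + 3·8^2 + 3·8 = 1752  −1 ⇒ G_6=1751

3·7^3 + 3·7^2 + 3·7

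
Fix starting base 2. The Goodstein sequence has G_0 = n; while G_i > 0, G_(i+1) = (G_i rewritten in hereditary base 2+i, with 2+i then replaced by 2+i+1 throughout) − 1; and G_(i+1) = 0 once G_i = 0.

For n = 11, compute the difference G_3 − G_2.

G_0=11  [base 2] 2^(2 + 1) + 2 + 1  →[2↦3]→  3^(3 + 1) + 3 + 1 = 85  −1 ⇒ G_1=84
G_1=84  [base 3] 3^(3 + 1) + 3  →[3↦4]→  4^(4 + 1) + 4 = 1028  −1 ⇒ G_2=1027
G_2=1027  [base 4] 4^(4 + 1) + 3  →[4↦5]→  5^(5 + 1) + 3 = 15628  −1 ⇒ G_3=15627

14600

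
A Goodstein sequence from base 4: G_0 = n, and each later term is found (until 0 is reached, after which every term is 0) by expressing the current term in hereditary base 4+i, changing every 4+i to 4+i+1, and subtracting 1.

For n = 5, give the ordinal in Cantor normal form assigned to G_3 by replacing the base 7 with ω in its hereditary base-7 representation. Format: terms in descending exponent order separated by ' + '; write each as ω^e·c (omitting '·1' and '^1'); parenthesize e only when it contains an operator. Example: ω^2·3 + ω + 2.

4

G_0 = 5. HB_4(5) = 4 + 1. Bump = 6. G_1 = 5.
G_1 = 5. HB_5(5) = 5. Bump = 6. G_2 = 5.
G_2 = 5. HB_6(5) = 5. Bump = 5. G_3 = 4.
G_3 = 4. HB_7(4) = 4. Bump = 4. G_4 = 3.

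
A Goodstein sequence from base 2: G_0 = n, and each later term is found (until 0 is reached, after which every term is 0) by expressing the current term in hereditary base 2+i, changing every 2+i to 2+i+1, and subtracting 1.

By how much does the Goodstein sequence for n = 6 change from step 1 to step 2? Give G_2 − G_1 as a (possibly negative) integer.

[0] 6 ≡ 2^2 + 2 (base 2). Lift 3: 30. −1: 29.
[1] 29 ≡ 3^3 + 2 (base 3). Lift 4: 258. −1: 257.

228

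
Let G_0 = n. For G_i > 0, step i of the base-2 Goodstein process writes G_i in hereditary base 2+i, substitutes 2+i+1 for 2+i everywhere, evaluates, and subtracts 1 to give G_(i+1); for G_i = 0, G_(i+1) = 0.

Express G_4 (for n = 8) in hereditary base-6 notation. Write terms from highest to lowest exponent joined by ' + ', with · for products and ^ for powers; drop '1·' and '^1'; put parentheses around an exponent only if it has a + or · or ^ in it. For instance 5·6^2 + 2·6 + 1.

2·6^6 + 2·6^2 + 6 + 5

8 —HB2→ 2^(2 + 1) —bump→ 3^(3 + 1) = 81 —(−1)→ 80
80 —HB3→ 2·3^3 + 2·3^2 + 2·3 + 2 —bump→ 2·4^4 + 2·4^2 + 2·4 + 2 = 554 —(−1)→ 553
553 —HB4→ 2·4^4 + 2·4^2 + 2·4 + 1 —bump→ 2·5^5 + 2·5^2 + 2·5 + 1 = 6311 —(−1)→ 6310
6310 —HB5→ 2·5^5 + 2·5^2 + 2·5 —bump→ 2·6^6 + 2·6^2 + 2·6 = 93396 —(−1)→ 93395
93395 —HB6→ 2·6^6 + 2·6^2 + 6 + 5 —bump→ 2·7^7 + 2·7^2 + 7 + 5 = 1647196 —(−1)→ 1647195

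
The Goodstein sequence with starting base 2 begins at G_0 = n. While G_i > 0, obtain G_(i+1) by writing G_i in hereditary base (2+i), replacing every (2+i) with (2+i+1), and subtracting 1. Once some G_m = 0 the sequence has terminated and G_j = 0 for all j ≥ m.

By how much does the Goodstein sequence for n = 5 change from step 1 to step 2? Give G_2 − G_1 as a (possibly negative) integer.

5 —HB2→ 2^2 + 1 —bump→ 3^3 + 1 = 28 —(−1)→ 27
27 —HB3→ 3^3 —bump→ 4^4 = 256 —(−1)→ 255

228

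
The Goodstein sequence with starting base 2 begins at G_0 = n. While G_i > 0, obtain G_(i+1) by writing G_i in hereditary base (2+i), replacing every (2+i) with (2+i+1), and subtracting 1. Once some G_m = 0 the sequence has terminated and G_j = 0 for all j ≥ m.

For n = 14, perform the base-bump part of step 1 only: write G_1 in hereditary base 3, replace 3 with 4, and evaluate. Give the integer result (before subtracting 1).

G_0=14  [base 2] 2^(2 + 1) + 2^2 + 2  →[2↦3]→  3^(3 + 1) + 3^3 + 3 = 111  −1 ⇒ G_1=110
G_1=110  [base 3] 3^(3 + 1) + 3^3 + 2  →[3↦4]→  4^(4 + 1) + 4^4 + 2 = 1282  −1 ⇒ G_2=1281

1282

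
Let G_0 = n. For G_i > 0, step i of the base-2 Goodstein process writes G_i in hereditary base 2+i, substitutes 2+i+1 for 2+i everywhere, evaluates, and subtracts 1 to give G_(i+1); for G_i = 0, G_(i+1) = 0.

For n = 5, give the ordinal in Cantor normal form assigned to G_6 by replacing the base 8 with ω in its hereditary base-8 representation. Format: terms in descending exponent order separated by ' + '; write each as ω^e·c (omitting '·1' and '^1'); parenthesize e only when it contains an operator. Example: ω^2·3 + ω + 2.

[0] 5 ≡ 2^2 + 1 (base 2). Lift 3: 28. −1: 27.
[1] 27 ≡ 3^3 (base 3). Lift 4: 256. −1: 255.
[2] 255 ≡ 3·4^3 + 3·4^2 + 3·4 + 3 (base 4). Lift 5: 468. −1: 467.
[3] 467 ≡ 3·5^3 + 3·5^2 + 3·5 + 2 (base 5). Lift 6: 776. −1: 775.
[4] 775 ≡ 3·6^3 + 3·6^2 + 3·6 + 1 (base 6). Lift 7: 1198. −1: 1197.
[5] 1197 ≡ 3·7^3 + 3·7^2 + 3·7 (base 7). Lift 8: 1752. −1: 1751.
[6] 1751 ≡ 3·8^3 + 3·8^2 + 2·8 + 7 (base 8). Lift 9: 2455. −1: 2454.

ω^3·3 + ω^2·3 + ω·2 + 7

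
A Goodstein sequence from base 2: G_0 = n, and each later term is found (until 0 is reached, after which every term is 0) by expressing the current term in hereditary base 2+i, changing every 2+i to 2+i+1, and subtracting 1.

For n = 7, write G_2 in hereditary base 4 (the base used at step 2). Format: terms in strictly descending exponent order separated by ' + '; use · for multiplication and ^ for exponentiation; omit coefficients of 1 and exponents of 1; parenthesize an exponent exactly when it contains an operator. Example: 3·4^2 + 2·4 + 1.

7 —HB2→ 2^2 + 2 + 1 —bump→ 3^3 + 3 + 1 = 31 —(−1)→ 30
30 —HB3→ 3^3 + 3 —bump→ 4^4 + 4 = 260 —(−1)→ 259
259 —HB4→ 4^4 + 3 —bump→ 5^5 + 3 = 3128 —(−1)→ 3127

4^4 + 3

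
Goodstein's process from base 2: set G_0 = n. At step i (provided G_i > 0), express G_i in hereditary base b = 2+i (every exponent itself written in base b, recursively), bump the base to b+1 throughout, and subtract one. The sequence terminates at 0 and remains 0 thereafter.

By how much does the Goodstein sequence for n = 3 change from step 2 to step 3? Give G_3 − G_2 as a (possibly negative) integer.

[0] 3 ≡ 2 + 1 (base 2). Lift 3: 4. −1: 3.
[1] 3 ≡ 3 (base 3). Lift 4: 4. −1: 3.
[2] 3 ≡ 3 (base 4). Lift 5: 3. −1: 2.

-1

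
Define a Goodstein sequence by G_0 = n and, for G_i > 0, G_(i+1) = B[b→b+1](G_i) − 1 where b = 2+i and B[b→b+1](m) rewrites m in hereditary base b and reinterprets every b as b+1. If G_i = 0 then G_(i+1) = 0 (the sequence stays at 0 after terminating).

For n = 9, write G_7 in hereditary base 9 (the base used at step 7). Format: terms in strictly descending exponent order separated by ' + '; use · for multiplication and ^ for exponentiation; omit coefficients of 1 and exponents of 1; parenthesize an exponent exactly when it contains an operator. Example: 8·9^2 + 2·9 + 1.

[0] 9 ≡ 2^(2 + 1) + 1 (base 2). Lift 3: 82. −1: 81.
[1] 81 ≡ 3^(3 + 1) (base 3). Lift 4: 1024. −1: 1023.
[2] 1023 ≡ 3·4^4 + 3·4^3 + 3·4^2 + 3·4 + 3 (base 4). Lift 5: 9843. −1: 9842.
[3] 9842 ≡ 3·5^5 + 3·5^3 + 3·5^2 + 3·5 + 2 (base 5). Lift 6: 140744. −1: 140743.
[4] 140743 ≡ 3·6^6 + 3·6^3 + 3·6^2 + 3·6 + 1 (base 6). Lift 7: 2471827. −1: 2471826.
[5] 2471826 ≡ 3·7^7 + 3·7^3 + 3·7^2 + 3·7 (base 7). Lift 8: 50333400. −1: 50333399.
[6] 50333399 ≡ 3·8^8 + 3·8^3 + 3·8^2 + 2·8 + 7 (base 8). Lift 9: 1162263922. −1: 1162263921.
[7] 1162263921 ≡ 3·9^9 + 3·9^3 + 3·9^2 + 2·9 + 6 (base 9). Lift 10: 30000003326. −1: 30000003325.

3·9^9 + 3·9^3 + 3·9^2 + 2·9 + 6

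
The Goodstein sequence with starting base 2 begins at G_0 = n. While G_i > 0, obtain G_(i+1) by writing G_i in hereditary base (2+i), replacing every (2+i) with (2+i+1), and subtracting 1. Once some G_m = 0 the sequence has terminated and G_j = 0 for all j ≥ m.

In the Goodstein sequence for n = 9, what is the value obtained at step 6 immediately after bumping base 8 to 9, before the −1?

1162263922

[0] 9 ≡ 2^(2 + 1) + 1 (base 2). Lift 3: 82. −1: 81.
[1] 81 ≡ 3^(3 + 1) (base 3). Lift 4: 1024. −1: 1023.
[2] 1023 ≡ 3·4^4 + 3·4^3 + 3·4^2 + 3·4 + 3 (base 4). Lift 5: 9843. −1: 9842.
[3] 9842 ≡ 3·5^5 + 3·5^3 + 3·5^2 + 3·5 + 2 (base 5). Lift 6: 140744. −1: 140743.
[4] 140743 ≡ 3·6^6 + 3·6^3 + 3·6^2 + 3·6 + 1 (base 6). Lift 7: 2471827. −1: 2471826.
[5] 2471826 ≡ 3·7^7 + 3·7^3 + 3·7^2 + 3·7 (base 7). Lift 8: 50333400. −1: 50333399.
[6] 50333399 ≡ 3·8^8 + 3·8^3 + 3·8^2 + 2·8 + 7 (base 8). Lift 9: 1162263922. −1: 1162263921.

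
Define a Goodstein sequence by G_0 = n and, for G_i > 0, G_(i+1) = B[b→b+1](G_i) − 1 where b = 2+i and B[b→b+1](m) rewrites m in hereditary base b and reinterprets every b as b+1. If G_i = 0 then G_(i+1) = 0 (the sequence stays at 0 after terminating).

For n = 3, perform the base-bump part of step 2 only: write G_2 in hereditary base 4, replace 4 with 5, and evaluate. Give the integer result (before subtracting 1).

(0) 3|_2 = 2 + 1 ↦ 3 + 1|_3 = 4 ⇒ 3
(1) 3|_3 = 3 ↦ 4|_4 = 4 ⇒ 3

3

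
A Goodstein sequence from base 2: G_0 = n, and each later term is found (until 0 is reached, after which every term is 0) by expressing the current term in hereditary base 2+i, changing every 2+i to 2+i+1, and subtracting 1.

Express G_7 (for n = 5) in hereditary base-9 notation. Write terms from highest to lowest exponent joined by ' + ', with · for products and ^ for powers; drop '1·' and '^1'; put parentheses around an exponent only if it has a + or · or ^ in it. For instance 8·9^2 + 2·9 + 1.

5 —HB2→ 2^2 + 1 —bump→ 3^3 + 1 = 28 —(−1)→ 27
27 —HB3→ 3^3 —bump→ 4^4 = 256 —(−1)→ 255
255 —HB4→ 3·4^3 + 3·4^2 + 3·4 + 3 —bump→ 3·5^3 + 3·5^2 + 3·5 + 3 = 468 —(−1)→ 467
467 —HB5→ 3·5^3 + 3·5^2 + 3·5 + 2 —bump→ 3·6^3 + 3·6^2 + 3·6 + 2 = 776 —(−1)→ 775
775 —HB6→ 3·6^3 + 3·6^2 + 3·6 + 1 —bump→ 3·7^3 + 3·7^2 + 3·7 + 1 = 1198 —(−1)→ 1197
1197 —HB7→ 3·7^3 + 3·7^2 + 3·7 —bump→ 3·8^3 + 3·8^2 + 3·8 = 1752 —(−1)→ 1751
1751 —HB8→ 3·8^3 + 3·8^2 + 2·8 + 7 —bump→ 3·9^3 + 3·9^2 + 2·9 + 7 = 2455 —(−1)→ 2454
2454 —HB9→ 3·9^3 + 3·9^2 + 2·9 + 6 —bump→ 3·10^3 + 3·10^2 + 2·10 + 6 = 3326 —(−1)→ 3325

3·9^3 + 3·9^2 + 2·9 + 6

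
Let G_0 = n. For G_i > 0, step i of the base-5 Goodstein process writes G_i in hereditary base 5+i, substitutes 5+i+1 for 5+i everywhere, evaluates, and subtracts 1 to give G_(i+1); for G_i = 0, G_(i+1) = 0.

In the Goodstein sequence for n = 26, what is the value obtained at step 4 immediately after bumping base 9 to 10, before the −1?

64

[0] 26 ≡ 5^2 + 1 (base 5). Lift 6: 37. −1: 36.
[1] 36 ≡ 6^2 (base 6). Lift 7: 49. −1: 48.
[2] 48 ≡ 6·7 + 6 (base 7). Lift 8: 54. −1: 53.
[3] 53 ≡ 6·8 + 5 (base 8). Lift 9: 59. −1: 58.
[4] 58 ≡ 6·9 + 4 (base 9). Lift 10: 64. −1: 63.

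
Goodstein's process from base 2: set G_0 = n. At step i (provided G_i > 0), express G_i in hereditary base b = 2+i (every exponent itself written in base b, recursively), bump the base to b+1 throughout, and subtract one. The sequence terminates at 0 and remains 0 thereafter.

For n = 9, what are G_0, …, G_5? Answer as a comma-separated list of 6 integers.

step 0: 9 = 2^(2 + 1) + 1; sub 3 for 2: 3^(3 + 1) + 1; = 82; G_1 = 82−1 = 81
step 1: 81 = 3^(3 + 1); sub 4 for 3: 4^(4 + 1); = 1024; G_2 = 1024−1 = 1023
step 2: 1023 = 3·4^4 + 3·4^3 + 3·4^2 + 3·4 + 3; sub 5 for 4: 3·5^5 + 3·5^3 + 3·5^2 + 3·5 + 3; = 9843; G_3 = 9843−1 = 9842
step 3: 9842 = 3·5^5 + 3·5^3 + 3·5^2 + 3·5 + 2; sub 6 for 5: 3·6^6 + 3·6^3 + 3·6^2 + 3·6 + 2; = 140744; G_4 = 140744−1 = 140743
step 4: 140743 = 3·6^6 + 3·6^3 + 3·6^2 + 3·6 + 1; sub 7 for 6: 3·7^7 + 3·7^3 + 3·7^2 + 3·7 + 1; = 2471827; G_5 = 2471827−1 = 2471826

9, 81, 1023, 9842, 140743, 2471826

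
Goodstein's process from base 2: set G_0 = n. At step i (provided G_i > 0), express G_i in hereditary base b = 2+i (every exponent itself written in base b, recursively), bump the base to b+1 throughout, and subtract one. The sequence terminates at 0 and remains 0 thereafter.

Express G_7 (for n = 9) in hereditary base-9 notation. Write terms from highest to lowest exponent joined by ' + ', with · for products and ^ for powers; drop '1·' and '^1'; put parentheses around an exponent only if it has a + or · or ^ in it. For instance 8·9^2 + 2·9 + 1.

3·9^9 + 3·9^3 + 3·9^2 + 2·9 + 6

G_0 = 9. HB_2(9) = 2^(2 + 1) + 1. Bump = 82. G_1 = 81.
G_1 = 81. HB_3(81) = 3^(3 + 1). Bump = 1024. G_2 = 1023.
G_2 = 1023. HB_4(1023) = 3·4^4 + 3·4^3 + 3·4^2 + 3·4 + 3. Bump = 9843. G_3 = 9842.
G_3 = 9842. HB_5(9842) = 3·5^5 + 3·5^3 + 3·5^2 + 3·5 + 2. Bump = 140744. G_4 = 140743.
G_4 = 140743. HB_6(140743) = 3·6^6 + 3·6^3 + 3·6^2 + 3·6 + 1. Bump = 2471827. G_5 = 2471826.
G_5 = 2471826. HB_7(2471826) = 3·7^7 + 3·7^3 + 3·7^2 + 3·7. Bump = 50333400. G_6 = 50333399.
G_6 = 50333399. HB_8(50333399) = 3·8^8 + 3·8^3 + 3·8^2 + 2·8 + 7. Bump = 1162263922. G_7 = 1162263921.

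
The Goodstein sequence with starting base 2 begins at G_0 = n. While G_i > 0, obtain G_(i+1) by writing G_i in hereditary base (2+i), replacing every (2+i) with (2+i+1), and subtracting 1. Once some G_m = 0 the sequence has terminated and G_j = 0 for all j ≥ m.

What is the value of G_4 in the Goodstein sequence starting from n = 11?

G_0 = 11. HB_2(11) = 2^(2 + 1) + 2 + 1. Bump = 85. G_1 = 84.
G_1 = 84. HB_3(84) = 3^(3 + 1) + 3. Bump = 1028. G_2 = 1027.
G_2 = 1027. HB_4(1027) = 4^(4 + 1) + 3. Bump = 15628. G_3 = 15627.
G_3 = 15627. HB_5(15627) = 5^(5 + 1) + 2. Bump = 279938. G_4 = 279937.
G_4 = 279937. HB_6(279937) = 6^(6 + 1) + 1. Bump = 5764802. G_5 = 5764801.

279937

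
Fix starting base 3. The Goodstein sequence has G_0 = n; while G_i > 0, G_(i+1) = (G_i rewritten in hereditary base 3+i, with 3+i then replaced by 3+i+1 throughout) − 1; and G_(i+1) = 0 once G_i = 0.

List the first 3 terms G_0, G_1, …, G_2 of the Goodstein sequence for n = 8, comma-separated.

8, 9, 10

G_0 = 8. HB_3(8) = 2·3 + 2. Bump = 10. G_1 = 9.
G_1 = 9. HB_4(9) = 2·4 + 1. Bump = 11. G_2 = 10.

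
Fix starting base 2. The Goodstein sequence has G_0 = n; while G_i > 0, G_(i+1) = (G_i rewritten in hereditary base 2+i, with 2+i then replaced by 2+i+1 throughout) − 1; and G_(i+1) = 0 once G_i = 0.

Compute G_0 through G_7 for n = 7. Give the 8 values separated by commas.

G_0=7  [base 2] 2^2 + 2 + 1  →[2↦3]→  3^3 + 3 + 1 = 31  −1 ⇒ G_1=30
G_1=30  [base 3] 3^3 + 3  →[3↦4]→  4^4 + 4 = 260  −1 ⇒ G_2=259
G_2=259  [base 4] 4^4 + 3  →[4↦5]→  5^5 + 3 = 3128  −1 ⇒ G_3=3127
G_3=3127  [base 5] 5^5 + 2  →[5↦6]→  6^6 + 2 = 46658  −1 ⇒ G_4=46657
G_4=46657  [base 6] 6^6 + 1  →[6↦7]→  7^7 + 1 = 823544  −1 ⇒ G_5=823543
G_5=823543  [base 7] 7^7  →[7↦8]→  8^8 = 16777216  −1 ⇒ G_6=16777215
G_6=16777215  [base 8] 7·8^7 + 7·8^6 + 7·8^5 + 7·8^4 + 7·8^3 + 7·8^2 + 7·8 + 7  →[8↦9]→  7·9^7 + 7·9^6 + 7·9^5 + 7·9^4 + 7·9^3 + 7·9^2 + 7·9 + 7 = 37665880  −1 ⇒ G_7=37665879

7, 30, 259, 3127, 46657, 823543, 16777215, 37665879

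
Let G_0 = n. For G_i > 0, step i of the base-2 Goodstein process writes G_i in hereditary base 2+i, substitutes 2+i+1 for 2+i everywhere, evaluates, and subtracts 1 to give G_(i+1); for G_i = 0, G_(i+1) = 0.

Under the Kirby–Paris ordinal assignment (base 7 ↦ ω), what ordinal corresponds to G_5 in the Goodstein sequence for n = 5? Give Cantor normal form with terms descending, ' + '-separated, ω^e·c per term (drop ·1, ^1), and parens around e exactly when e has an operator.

G_0=5  [base 2] 2^2 + 1  →[2↦3]→  3^3 + 1 = 28  −1 ⇒ G_1=27
G_1=27  [base 3] 3^3  →[3↦4]→  4^4 = 256  −1 ⇒ G_2=255
G_2=255  [base 4] 3·4^3 + 3·4^2 + 3·4 + 3  →[4↦5]→  3·5^3 + 3·5^2 + 3·5 + 3 = 468  −1 ⇒ G_3=467
G_3=467  [base 5] 3·5^3 + 3·5^2 + 3·5 + 2  →[5↦6]→  3·6^3 + 3·6^2 + 3·6 + 2 = 776  −1 ⇒ G_4=775
G_4=775  [base 6] 3·6^3 + 3·6^2 + 3·6 + 1  →[6↦7]→  3·7^3 + 3·7^2 + 3·7 + 1 = 1198  −1 ⇒ G_5=1197
G_5=1197  [base 7] 3·7^3 + 3·7^2 + 3·7  →[7↦8]→  3·8^3 + 3·8^2 + 3·8 = 1752  −1 ⇒ G_6=1751

ω^3·3 + ω^2·3 + ω·3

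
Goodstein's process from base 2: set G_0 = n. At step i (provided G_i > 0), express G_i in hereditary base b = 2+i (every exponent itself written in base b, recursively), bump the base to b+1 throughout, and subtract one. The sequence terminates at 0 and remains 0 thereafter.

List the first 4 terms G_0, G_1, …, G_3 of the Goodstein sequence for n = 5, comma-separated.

5, 27, 255, 467

step 0: 5 = 2^2 + 1; sub 3 for 2: 3^3 + 1; = 28; G_1 = 28−1 = 27
step 1: 27 = 3^3; sub 4 for 3: 4^4; = 256; G_2 = 256−1 = 255
step 2: 255 = 3·4^3 + 3·4^2 + 3·4 + 3; sub 5 for 4: 3·5^3 + 3·5^2 + 3·5 + 3; = 468; G_3 = 468−1 = 467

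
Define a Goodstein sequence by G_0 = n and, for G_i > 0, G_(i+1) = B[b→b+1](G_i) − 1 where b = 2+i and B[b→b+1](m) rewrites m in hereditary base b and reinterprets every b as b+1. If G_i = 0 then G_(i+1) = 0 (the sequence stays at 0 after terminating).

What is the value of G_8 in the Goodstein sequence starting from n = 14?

step 0: 14 = 2^(2 + 1) + 2^2 + 2; sub 3 for 2: 3^(3 + 1) + 3^3 + 3; = 111; G_1 = 111−1 = 110
step 1: 110 = 3^(3 + 1) + 3^3 + 2; sub 4 for 3: 4^(4 + 1) + 4^4 + 2; = 1282; G_2 = 1282−1 = 1281
step 2: 1281 = 4^(4 + 1) + 4^4 + 1; sub 5 for 4: 5^(5 + 1) + 5^5 + 1; = 18751; G_3 = 18751−1 = 18750
step 3: 18750 = 5^(5 + 1) + 5^5; sub 6 for 5: 6^(6 + 1) + 6^6; = 326592; G_4 = 326592−1 = 326591
step 4: 326591 = 6^(6 + 1) + 5·6^5 + 5·6^4 + 5·6^3 + 5·6^2 + 5·6 + 5; sub 7 for 6: 7^(7 + 1) + 5·7^5 + 5·7^4 + 5·7^3 + 5·7^2 + 5·7 + 5; = 5862841; G_5 = 5862841−1 = 5862840
step 5: 5862840 = 7^(7 + 1) + 5·7^5 + 5·7^4 + 5·7^3 + 5·7^2 + 5·7 + 4; sub 8 for 7: 8^(8 + 1) + 5·8^5 + 5·8^4 + 5·8^3 + 5·8^2 + 5·8 + 4; = 134404972; G_6 = 134404972−1 = 134404971
step 6: 134404971 = 8^(8 + 1) + 5·8^5 + 5·8^4 + 5·8^3 + 5·8^2 + 5·8 + 3; sub 9 for 8: 9^(9 + 1) + 5·9^5 + 5·9^4 + 5·9^3 + 5·9^2 + 5·9 + 3; = 3487116549; G_7 = 3487116549−1 = 3487116548
step 7: 3487116548 = 9^(9 + 1) + 5·9^5 + 5·9^4 + 5·9^3 + 5·9^2 + 5·9 + 2; sub 10 for 9: 10^(10 + 1) + 5·10^5 + 5·10^4 + 5·10^3 + 5·10^2 + 5·10 + 2; = 100000555552; G_8 = 100000555552−1 = 100000555551

100000555551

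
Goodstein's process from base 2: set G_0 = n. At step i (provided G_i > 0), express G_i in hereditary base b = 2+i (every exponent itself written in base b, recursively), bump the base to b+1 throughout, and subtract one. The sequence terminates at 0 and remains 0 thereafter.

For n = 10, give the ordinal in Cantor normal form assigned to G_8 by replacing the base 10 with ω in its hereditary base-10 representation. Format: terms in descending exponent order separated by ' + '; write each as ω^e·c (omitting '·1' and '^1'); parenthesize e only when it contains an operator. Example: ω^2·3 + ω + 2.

ω^ω·5 + ω^5·5 + ω^4·5 + ω^3·5 + ω^2·5 + ω·5 + 1

G_0=10  [base 2] 2^(2 + 1) + 2  →[2↦3]→  3^(3 + 1) + 3 = 84  −1 ⇒ G_1=83
G_1=83  [base 3] 3^(3 + 1) + 2  →[3↦4]→  4^(4 + 1) + 2 = 1026  −1 ⇒ G_2=1025
G_2=1025  [base 4] 4^(4 + 1) + 1  →[4↦5]→  5^(5 + 1) + 1 = 15626  −1 ⇒ G_3=15625
G_3=15625  [base 5] 5^(5 + 1)  →[5↦6]→  6^(6 + 1) = 279936  −1 ⇒ G_4=279935
G_4=279935  [base 6] 5·6^6 + 5·6^5 + 5·6^4 + 5·6^3 + 5·6^2 + 5·6 + 5  →[6↦7]→  5·7^7 + 5·7^5 + 5·7^4 + 5·7^3 + 5·7^2 + 5·7 + 5 = 4215755  −1 ⇒ G_5=4215754
G_5=4215754  [base 7] 5·7^7 + 5·7^5 + 5·7^4 + 5·7^3 + 5·7^2 + 5·7 + 4  →[7↦8]→  5·8^8 + 5·8^5 + 5·8^4 + 5·8^3 + 5·8^2 + 5·8 + 4 = 84073324  −1 ⇒ G_6=84073323
G_6=84073323  [base 8] 5·8^8 + 5·8^5 + 5·8^4 + 5·8^3 + 5·8^2 + 5·8 + 3  →[8↦9]→  5·9^9 + 5·9^5 + 5·9^4 + 5·9^3 + 5·9^2 + 5·9 + 3 = 1937434593  −1 ⇒ G_7=1937434592
G_7=1937434592  [base 9] 5·9^9 + 5·9^5 + 5·9^4 + 5·9^3 + 5·9^2 + 5·9 + 2  →[9↦10]→  5·10^10 + 5·10^5 + 5·10^4 + 5·10^3 + 5·10^2 + 5·10 + 2 = 50000555552  −1 ⇒ G_8=50000555551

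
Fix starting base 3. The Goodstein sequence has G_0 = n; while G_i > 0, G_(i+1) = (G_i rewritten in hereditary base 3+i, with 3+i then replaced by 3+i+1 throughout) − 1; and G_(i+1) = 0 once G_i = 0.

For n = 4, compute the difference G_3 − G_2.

-1

G_0=4  [base 3] 3 + 1  →[3↦4]→  4 + 1 = 5  −1 ⇒ G_1=4
G_1=4  [base 4] 4  →[4↦5]→  5 = 5  −1 ⇒ G_2=4
G_2=4  [base 5] 4  →[5↦6]→  4 = 4  −1 ⇒ G_3=3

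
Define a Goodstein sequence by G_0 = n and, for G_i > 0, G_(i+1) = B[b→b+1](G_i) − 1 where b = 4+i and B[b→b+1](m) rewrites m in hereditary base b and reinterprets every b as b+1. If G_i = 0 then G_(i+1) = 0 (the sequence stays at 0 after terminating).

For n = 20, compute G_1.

29

step 0: 20 = 4^2 + 4; sub 5 for 4: 5^2 + 5; = 30; G_1 = 30−1 = 29
step 1: 29 = 5^2 + 4; sub 6 for 5: 6^2 + 4; = 40; G_2 = 40−1 = 39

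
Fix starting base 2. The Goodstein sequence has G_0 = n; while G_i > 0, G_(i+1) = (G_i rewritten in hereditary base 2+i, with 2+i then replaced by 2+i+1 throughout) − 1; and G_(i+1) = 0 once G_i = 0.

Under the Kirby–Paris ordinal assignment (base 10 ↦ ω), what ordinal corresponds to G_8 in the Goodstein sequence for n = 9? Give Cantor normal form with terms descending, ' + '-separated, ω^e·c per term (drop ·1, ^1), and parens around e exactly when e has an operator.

ω^ω·3 + ω^3·3 + ω^2·3 + ω·2 + 5

G_0 = 9. HB_2(9) = 2^(2 + 1) + 1. Bump = 82. G_1 = 81.
G_1 = 81. HB_3(81) = 3^(3 + 1). Bump = 1024. G_2 = 1023.
G_2 = 1023. HB_4(1023) = 3·4^4 + 3·4^3 + 3·4^2 + 3·4 + 3. Bump = 9843. G_3 = 9842.
G_3 = 9842. HB_5(9842) = 3·5^5 + 3·5^3 + 3·5^2 + 3·5 + 2. Bump = 140744. G_4 = 140743.
G_4 = 140743. HB_6(140743) = 3·6^6 + 3·6^3 + 3·6^2 + 3·6 + 1. Bump = 2471827. G_5 = 2471826.
G_5 = 2471826. HB_7(2471826) = 3·7^7 + 3·7^3 + 3·7^2 + 3·7. Bump = 50333400. G_6 = 50333399.
G_6 = 50333399. HB_8(50333399) = 3·8^8 + 3·8^3 + 3·8^2 + 2·8 + 7. Bump = 1162263922. G_7 = 1162263921.
G_7 = 1162263921. HB_9(1162263921) = 3·9^9 + 3·9^3 + 3·9^2 + 2·9 + 6. Bump = 30000003326. G_8 = 30000003325.
G_8 = 30000003325. HB_10(30000003325) = 3·10^10 + 3·10^3 + 3·10^2 + 2·10 + 5. Bump = 855935016216. G_9 = 855935016215.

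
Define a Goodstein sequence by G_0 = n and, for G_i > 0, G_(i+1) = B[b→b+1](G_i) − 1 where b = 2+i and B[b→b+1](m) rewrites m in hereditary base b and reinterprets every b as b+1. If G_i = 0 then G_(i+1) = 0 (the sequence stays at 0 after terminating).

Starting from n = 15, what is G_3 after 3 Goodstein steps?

G_0 = 15. HB_2(15) = 2^(2 + 1) + 2^2 + 2 + 1. Bump = 112. G_1 = 111.
G_1 = 111. HB_3(111) = 3^(3 + 1) + 3^3 + 3. Bump = 1284. G_2 = 1283.
G_2 = 1283. HB_4(1283) = 4^(4 + 1) + 4^4 + 3. Bump = 18753. G_3 = 18752.
G_3 = 18752. HB_5(18752) = 5^(5 + 1) + 5^5 + 2. Bump = 326594. G_4 = 326593.

18752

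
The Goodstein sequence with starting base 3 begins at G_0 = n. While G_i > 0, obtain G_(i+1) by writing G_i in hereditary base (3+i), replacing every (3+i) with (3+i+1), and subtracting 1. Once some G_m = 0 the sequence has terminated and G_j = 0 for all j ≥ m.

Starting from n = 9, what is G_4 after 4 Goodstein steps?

base 3: 9 = 3^2; at 4: 4^2 = 16; next = 15
base 4: 15 = 3·4 + 3; at 5: 3·5 + 3 = 18; next = 17
base 5: 17 = 3·5 + 2; at 6: 3·6 + 2 = 20; next = 19
base 6: 19 = 3·6 + 1; at 7: 3·7 + 1 = 22; next = 21

21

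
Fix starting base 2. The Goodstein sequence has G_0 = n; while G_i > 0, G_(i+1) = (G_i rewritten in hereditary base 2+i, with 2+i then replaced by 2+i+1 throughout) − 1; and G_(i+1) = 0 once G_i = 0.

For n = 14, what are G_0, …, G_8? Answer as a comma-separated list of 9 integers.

14, 110, 1281, 18750, 326591, 5862840, 134404971, 3487116548, 100000555551

(0) 14|_2 = 2^(2 + 1) + 2^2 + 2 ↦ 3^(3 + 1) + 3^3 + 3|_3 = 111 ⇒ 110
(1) 110|_3 = 3^(3 + 1) + 3^3 + 2 ↦ 4^(4 + 1) + 4^4 + 2|_4 = 1282 ⇒ 1281
(2) 1281|_4 = 4^(4 + 1) + 4^4 + 1 ↦ 5^(5 + 1) + 5^5 + 1|_5 = 18751 ⇒ 18750
(3) 18750|_5 = 5^(5 + 1) + 5^5 ↦ 6^(6 + 1) + 6^6|_6 = 326592 ⇒ 326591
(4) 326591|_6 = 6^(6 + 1) + 5·6^5 + 5·6^4 + 5·6^3 + 5·6^2 + 5·6 + 5 ↦ 7^(7 + 1) + 5·7^5 + 5·7^4 + 5·7^3 + 5·7^2 + 5·7 + 5|_7 = 5862841 ⇒ 5862840
(5) 5862840|_7 = 7^(7 + 1) + 5·7^5 + 5·7^4 + 5·7^3 + 5·7^2 + 5·7 + 4 ↦ 8^(8 + 1) + 5·8^5 + 5·8^4 + 5·8^3 + 5·8^2 + 5·8 + 4|_8 = 134404972 ⇒ 134404971
(6) 134404971|_8 = 8^(8 + 1) + 5·8^5 + 5·8^4 + 5·8^3 + 5·8^2 + 5·8 + 3 ↦ 9^(9 + 1) + 5·9^5 + 5·9^4 + 5·9^3 + 5·9^2 + 5·9 + 3|_9 = 3487116549 ⇒ 3487116548
(7) 3487116548|_9 = 9^(9 + 1) + 5·9^5 + 5·9^4 + 5·9^3 + 5·9^2 + 5·9 + 2 ↦ 10^(10 + 1) + 5·10^5 + 5·10^4 + 5·10^3 + 5·10^2 + 5·10 + 2|_10 = 100000555552 ⇒ 100000555551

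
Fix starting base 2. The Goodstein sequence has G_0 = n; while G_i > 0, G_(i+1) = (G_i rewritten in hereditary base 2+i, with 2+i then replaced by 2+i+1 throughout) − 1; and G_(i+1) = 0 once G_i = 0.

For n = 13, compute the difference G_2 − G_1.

1171

(0) 13|_2 = 2^(2 + 1) + 2^2 + 1 ↦ 3^(3 + 1) + 3^3 + 1|_3 = 109 ⇒ 108
(1) 108|_3 = 3^(3 + 1) + 3^3 ↦ 4^(4 + 1) + 4^4|_4 = 1280 ⇒ 1279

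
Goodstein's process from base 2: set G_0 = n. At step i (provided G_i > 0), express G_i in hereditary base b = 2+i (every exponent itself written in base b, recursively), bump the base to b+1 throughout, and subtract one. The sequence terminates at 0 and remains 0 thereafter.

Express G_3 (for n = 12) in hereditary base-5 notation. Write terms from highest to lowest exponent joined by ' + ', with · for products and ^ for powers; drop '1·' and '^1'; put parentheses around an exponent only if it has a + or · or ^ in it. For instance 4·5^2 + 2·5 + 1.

i=0: 12 = 2^(2 + 1) + 2^2 (b=2); 2→3: 3^(3 + 1) + 3^3 = 108; 108−1 = 107
i=1: 107 = 3^(3 + 1) + 2·3^2 + 2·3 + 2 (b=3); 3→4: 4^(4 + 1) + 2·4^2 + 2·4 + 2 = 1066; 1066−1 = 1065
i=2: 1065 = 4^(4 + 1) + 2·4^2 + 2·4 + 1 (b=4); 4→5: 5^(5 + 1) + 2·5^2 + 2·5 + 1 = 15686; 15686−1 = 15685
i=3: 15685 = 5^(5 + 1) + 2·5^2 + 2·5 (b=5); 5→6: 6^(6 + 1) + 2·6^2 + 2·6 = 280020; 280020−1 = 280019

5^(5 + 1) + 2·5^2 + 2·5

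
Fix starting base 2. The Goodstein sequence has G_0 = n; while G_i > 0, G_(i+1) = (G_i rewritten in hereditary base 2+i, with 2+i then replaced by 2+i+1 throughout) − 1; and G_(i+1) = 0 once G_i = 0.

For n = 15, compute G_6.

150994943

base 2: 15 = 2^(2 + 1) + 2^2 + 2 + 1; at 3: 3^(3 + 1) + 3^3 + 3 + 1 = 112; next = 111
base 3: 111 = 3^(3 + 1) + 3^3 + 3; at 4: 4^(4 + 1) + 4^4 + 4 = 1284; next = 1283
base 4: 1283 = 4^(4 + 1) + 4^4 + 3; at 5: 5^(5 + 1) + 5^5 + 3 = 18753; next = 18752
base 5: 18752 = 5^(5 + 1) + 5^5 + 2; at 6: 6^(6 + 1) + 6^6 + 2 = 326594; next = 326593
base 6: 326593 = 6^(6 + 1) + 6^6 + 1; at 7: 7^(7 + 1) + 7^7 + 1 = 6588345; next = 6588344
base 7: 6588344 = 7^(7 + 1) + 7^7; at 8: 8^(8 + 1) + 8^8 = 150994944; next = 150994943
base 8: 150994943 = 8^(8 + 1) + 7·8^7 + 7·8^6 + 7·8^5 + 7·8^4 + 7·8^3 + 7·8^2 + 7·8 + 7; at 9: 9^(9 + 1) + 7·9^7 + 7·9^6 + 7·9^5 + 7·9^4 + 7·9^3 + 7·9^2 + 7·9 + 7 = 3524450281; next = 3524450280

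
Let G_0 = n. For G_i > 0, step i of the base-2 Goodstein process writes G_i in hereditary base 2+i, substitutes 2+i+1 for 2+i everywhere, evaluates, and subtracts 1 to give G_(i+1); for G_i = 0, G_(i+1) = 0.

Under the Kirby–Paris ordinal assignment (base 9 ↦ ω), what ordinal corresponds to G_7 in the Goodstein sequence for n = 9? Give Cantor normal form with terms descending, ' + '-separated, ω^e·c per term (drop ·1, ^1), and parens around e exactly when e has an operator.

ω^ω·3 + ω^3·3 + ω^2·3 + ω·2 + 6

(0) 9|_2 = 2^(2 + 1) + 1 ↦ 3^(3 + 1) + 1|_3 = 82 ⇒ 81
(1) 81|_3 = 3^(3 + 1) ↦ 4^(4 + 1)|_4 = 1024 ⇒ 1023
(2) 1023|_4 = 3·4^4 + 3·4^3 + 3·4^2 + 3·4 + 3 ↦ 3·5^5 + 3·5^3 + 3·5^2 + 3·5 + 3|_5 = 9843 ⇒ 9842
(3) 9842|_5 = 3·5^5 + 3·5^3 + 3·5^2 + 3·5 + 2 ↦ 3·6^6 + 3·6^3 + 3·6^2 + 3·6 + 2|_6 = 140744 ⇒ 140743
(4) 140743|_6 = 3·6^6 + 3·6^3 + 3·6^2 + 3·6 + 1 ↦ 3·7^7 + 3·7^3 + 3·7^2 + 3·7 + 1|_7 = 2471827 ⇒ 2471826
(5) 2471826|_7 = 3·7^7 + 3·7^3 + 3·7^2 + 3·7 ↦ 3·8^8 + 3·8^3 + 3·8^2 + 3·8|_8 = 50333400 ⇒ 50333399
(6) 50333399|_8 = 3·8^8 + 3·8^3 + 3·8^2 + 2·8 + 7 ↦ 3·9^9 + 3·9^3 + 3·9^2 + 2·9 + 7|_9 = 1162263922 ⇒ 1162263921
(7) 1162263921|_9 = 3·9^9 + 3·9^3 + 3·9^2 + 2·9 + 6 ↦ 3·10^10 + 3·10^3 + 3·10^2 + 2·10 + 6|_10 = 30000003326 ⇒ 30000003325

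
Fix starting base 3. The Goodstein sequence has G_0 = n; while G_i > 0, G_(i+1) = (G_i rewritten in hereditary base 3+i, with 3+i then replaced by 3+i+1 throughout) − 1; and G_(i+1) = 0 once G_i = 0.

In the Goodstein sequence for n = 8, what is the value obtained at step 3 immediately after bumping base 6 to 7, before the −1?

12

step 0: 8 = 2·3 + 2; sub 4 for 3: 2·4 + 2; = 10; G_1 = 10−1 = 9
step 1: 9 = 2·4 + 1; sub 5 for 4: 2·5 + 1; = 11; G_2 = 11−1 = 10
step 2: 10 = 2·5; sub 6 for 5: 2·6; = 12; G_3 = 12−1 = 11
step 3: 11 = 6 + 5; sub 7 for 6: 7 + 5; = 12; G_4 = 12−1 = 11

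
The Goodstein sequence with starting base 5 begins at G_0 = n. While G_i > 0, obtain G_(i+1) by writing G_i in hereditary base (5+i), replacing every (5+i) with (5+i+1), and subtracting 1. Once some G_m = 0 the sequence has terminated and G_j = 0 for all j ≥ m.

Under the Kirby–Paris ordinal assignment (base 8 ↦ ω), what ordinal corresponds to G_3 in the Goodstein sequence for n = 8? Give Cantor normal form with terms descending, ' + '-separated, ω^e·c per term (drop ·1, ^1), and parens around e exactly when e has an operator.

ω

8 —HB5→ 5 + 3 —bump→ 6 + 3 = 9 —(−1)→ 8
8 —HB6→ 6 + 2 —bump→ 7 + 2 = 9 —(−1)→ 8
8 —HB7→ 7 + 1 —bump→ 8 + 1 = 9 —(−1)→ 8
8 —HB8→ 8 —bump→ 9 = 9 —(−1)→ 8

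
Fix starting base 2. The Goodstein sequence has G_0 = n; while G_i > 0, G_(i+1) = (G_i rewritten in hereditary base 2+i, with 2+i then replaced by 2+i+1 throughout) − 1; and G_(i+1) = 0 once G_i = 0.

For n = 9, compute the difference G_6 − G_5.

47861573

[0] 9 ≡ 2^(2 + 1) + 1 (base 2). Lift 3: 82. −1: 81.
[1] 81 ≡ 3^(3 + 1) (base 3). Lift 4: 1024. −1: 1023.
[2] 1023 ≡ 3·4^4 + 3·4^3 + 3·4^2 + 3·4 + 3 (base 4). Lift 5: 9843. −1: 9842.
[3] 9842 ≡ 3·5^5 + 3·5^3 + 3·5^2 + 3·5 + 2 (base 5). Lift 6: 140744. −1: 140743.
[4] 140743 ≡ 3·6^6 + 3·6^3 + 3·6^2 + 3·6 + 1 (base 6). Lift 7: 2471827. −1: 2471826.
[5] 2471826 ≡ 3·7^7 + 3·7^3 + 3·7^2 + 3·7 (base 7). Lift 8: 50333400. −1: 50333399.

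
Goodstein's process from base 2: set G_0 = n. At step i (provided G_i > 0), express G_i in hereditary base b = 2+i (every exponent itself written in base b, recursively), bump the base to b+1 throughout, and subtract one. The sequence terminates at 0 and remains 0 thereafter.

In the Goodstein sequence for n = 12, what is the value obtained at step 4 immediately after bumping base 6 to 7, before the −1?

5764911

step 0: 12 = 2^(2 + 1) + 2^2; sub 3 for 2: 3^(3 + 1) + 3^3; = 108; G_1 = 108−1 = 107
step 1: 107 = 3^(3 + 1) + 2·3^2 + 2·3 + 2; sub 4 for 3: 4^(4 + 1) + 2·4^2 + 2·4 + 2; = 1066; G_2 = 1066−1 = 1065
step 2: 1065 = 4^(4 + 1) + 2·4^2 + 2·4 + 1; sub 5 for 4: 5^(5 + 1) + 2·5^2 + 2·5 + 1; = 15686; G_3 = 15686−1 = 15685
step 3: 15685 = 5^(5 + 1) + 2·5^2 + 2·5; sub 6 for 5: 6^(6 + 1) + 2·6^2 + 2·6; = 280020; G_4 = 280020−1 = 280019
step 4: 280019 = 6^(6 + 1) + 2·6^2 + 6 + 5; sub 7 for 6: 7^(7 + 1) + 2·7^2 + 7 + 5; = 5764911; G_5 = 5764911−1 = 5764910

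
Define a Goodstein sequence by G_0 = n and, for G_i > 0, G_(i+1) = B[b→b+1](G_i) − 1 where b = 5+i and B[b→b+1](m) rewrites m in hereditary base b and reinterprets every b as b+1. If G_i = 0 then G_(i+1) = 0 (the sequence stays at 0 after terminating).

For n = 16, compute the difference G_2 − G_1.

2

16 —HB5→ 3·5 + 1 —bump→ 3·6 + 1 = 19 —(−1)→ 18
18 —HB6→ 3·6 —bump→ 3·7 = 21 —(−1)→ 20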